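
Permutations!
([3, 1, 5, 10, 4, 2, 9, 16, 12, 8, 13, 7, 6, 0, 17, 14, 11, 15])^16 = (7 16 11)(14 17 15)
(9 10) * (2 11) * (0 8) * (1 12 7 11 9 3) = (0 8)(1 12 7 11 2 9 10 3) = [8, 12, 9, 1, 4, 5, 6, 11, 0, 10, 3, 2, 7]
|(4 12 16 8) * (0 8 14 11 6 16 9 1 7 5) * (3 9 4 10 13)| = 36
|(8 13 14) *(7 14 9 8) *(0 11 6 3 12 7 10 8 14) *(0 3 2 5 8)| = |(0 11 6 2 5 8 13 9 14 10)(3 12 7)| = 30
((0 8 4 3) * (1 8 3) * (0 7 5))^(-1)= (0 5 7 3)(1 4 8)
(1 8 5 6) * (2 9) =(1 8 5 6)(2 9) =[0, 8, 9, 3, 4, 6, 1, 7, 5, 2]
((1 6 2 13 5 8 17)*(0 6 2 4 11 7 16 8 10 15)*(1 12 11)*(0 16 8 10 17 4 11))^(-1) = (0 12 17 5 13 2 1 4 8 7 11 6)(10 16 15)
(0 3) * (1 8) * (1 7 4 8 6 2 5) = (0 3)(1 6 2 5)(4 8 7) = [3, 6, 5, 0, 8, 1, 2, 4, 7]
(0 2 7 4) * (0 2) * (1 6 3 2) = (1 6 3 2 7 4) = [0, 6, 7, 2, 1, 5, 3, 4]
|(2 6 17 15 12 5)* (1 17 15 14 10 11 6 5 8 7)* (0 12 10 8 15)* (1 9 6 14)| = 10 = |(0 12 15 10 11 14 8 7 9 6)(1 17)(2 5)|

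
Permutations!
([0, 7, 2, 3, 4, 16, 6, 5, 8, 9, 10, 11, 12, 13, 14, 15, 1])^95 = [0, 16, 2, 3, 4, 7, 6, 1, 8, 9, 10, 11, 12, 13, 14, 15, 5]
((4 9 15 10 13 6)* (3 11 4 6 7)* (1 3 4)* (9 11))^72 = (15)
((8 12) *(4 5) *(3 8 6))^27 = (3 6 12 8)(4 5)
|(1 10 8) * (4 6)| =|(1 10 8)(4 6)| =6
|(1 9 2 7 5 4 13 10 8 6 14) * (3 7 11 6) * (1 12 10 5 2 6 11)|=30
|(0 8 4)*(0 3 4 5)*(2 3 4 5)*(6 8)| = |(0 6 8 2 3 5)| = 6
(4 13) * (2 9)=(2 9)(4 13)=[0, 1, 9, 3, 13, 5, 6, 7, 8, 2, 10, 11, 12, 4]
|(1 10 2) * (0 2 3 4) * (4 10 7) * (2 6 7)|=|(0 6 7 4)(1 2)(3 10)|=4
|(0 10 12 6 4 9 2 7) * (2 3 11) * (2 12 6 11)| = 8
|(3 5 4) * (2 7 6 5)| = |(2 7 6 5 4 3)| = 6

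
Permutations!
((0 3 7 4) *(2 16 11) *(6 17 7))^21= (0 17)(3 7)(4 6)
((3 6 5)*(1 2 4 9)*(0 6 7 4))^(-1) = (0 2 1 9 4 7 3 5 6)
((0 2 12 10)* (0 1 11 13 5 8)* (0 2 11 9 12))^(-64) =((0 11 13 5 8 2)(1 9 12 10))^(-64) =(0 13 8)(2 11 5)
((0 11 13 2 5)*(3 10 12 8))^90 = ((0 11 13 2 5)(3 10 12 8))^90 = (13)(3 12)(8 10)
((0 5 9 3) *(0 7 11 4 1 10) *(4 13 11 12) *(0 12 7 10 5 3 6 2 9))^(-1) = (0 5 1 4 12 10 3)(2 6 9)(11 13) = ((0 3 10 12 4 1 5)(2 9 6)(11 13))^(-1)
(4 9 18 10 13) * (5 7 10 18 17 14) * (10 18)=(4 9 17 14 5 7 18 10 13)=[0, 1, 2, 3, 9, 7, 6, 18, 8, 17, 13, 11, 12, 4, 5, 15, 16, 14, 10]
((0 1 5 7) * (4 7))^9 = ((0 1 5 4 7))^9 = (0 7 4 5 1)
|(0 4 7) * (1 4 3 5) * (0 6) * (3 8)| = |(0 8 3 5 1 4 7 6)| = 8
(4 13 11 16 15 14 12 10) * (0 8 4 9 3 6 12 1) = (0 8 4 13 11 16 15 14 1)(3 6 12 10 9) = [8, 0, 2, 6, 13, 5, 12, 7, 4, 3, 9, 16, 10, 11, 1, 14, 15]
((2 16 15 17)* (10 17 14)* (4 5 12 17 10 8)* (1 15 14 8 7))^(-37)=((1 15 8 4 5 12 17 2 16 14 7))^(-37)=(1 2 4 7 17 8 14 12 15 16 5)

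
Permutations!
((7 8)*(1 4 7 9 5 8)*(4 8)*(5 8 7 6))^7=((1 7)(4 6 5)(8 9))^7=(1 7)(4 6 5)(8 9)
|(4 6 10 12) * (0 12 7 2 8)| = |(0 12 4 6 10 7 2 8)| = 8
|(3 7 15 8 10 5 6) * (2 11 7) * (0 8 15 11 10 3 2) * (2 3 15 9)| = 18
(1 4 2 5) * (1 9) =(1 4 2 5 9) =[0, 4, 5, 3, 2, 9, 6, 7, 8, 1]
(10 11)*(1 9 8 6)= [0, 9, 2, 3, 4, 5, 1, 7, 6, 8, 11, 10]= (1 9 8 6)(10 11)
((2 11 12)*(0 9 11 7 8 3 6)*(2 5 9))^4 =(12)(0 3 7)(2 6 8)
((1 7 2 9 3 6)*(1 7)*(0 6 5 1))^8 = ((0 6 7 2 9 3 5 1))^8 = (9)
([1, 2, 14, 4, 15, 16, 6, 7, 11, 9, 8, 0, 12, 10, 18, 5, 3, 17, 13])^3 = [14, 18, 13, 5, 16, 4, 6, 7, 1, 9, 0, 2, 12, 11, 10, 3, 15, 17, 8]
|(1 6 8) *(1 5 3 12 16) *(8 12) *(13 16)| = 15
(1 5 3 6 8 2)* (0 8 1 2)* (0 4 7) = (0 8 4 7)(1 5 3 6) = [8, 5, 2, 6, 7, 3, 1, 0, 4]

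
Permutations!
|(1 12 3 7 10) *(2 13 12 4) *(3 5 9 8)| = 11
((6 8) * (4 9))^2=((4 9)(6 8))^2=(9)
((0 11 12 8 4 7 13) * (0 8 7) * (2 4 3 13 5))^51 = ((0 11 12 7 5 2 4)(3 13 8))^51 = (13)(0 12 5 4 11 7 2)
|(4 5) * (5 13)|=|(4 13 5)|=3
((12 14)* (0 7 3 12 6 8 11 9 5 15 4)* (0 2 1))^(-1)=(0 1 2 4 15 5 9 11 8 6 14 12 3 7)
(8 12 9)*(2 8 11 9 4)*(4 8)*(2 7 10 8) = [0, 1, 4, 3, 7, 5, 6, 10, 12, 11, 8, 9, 2] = (2 4 7 10 8 12)(9 11)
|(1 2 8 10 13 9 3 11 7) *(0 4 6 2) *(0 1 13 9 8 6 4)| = 14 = |(2 6)(3 11 7 13 8 10 9)|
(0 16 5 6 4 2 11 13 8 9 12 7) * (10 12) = (0 16 5 6 4 2 11 13 8 9 10 12 7) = [16, 1, 11, 3, 2, 6, 4, 0, 9, 10, 12, 13, 7, 8, 14, 15, 5]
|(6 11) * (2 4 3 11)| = |(2 4 3 11 6)| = 5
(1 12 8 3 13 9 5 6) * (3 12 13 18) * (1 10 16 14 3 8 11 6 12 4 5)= (1 13 9)(3 18 8 4 5 12 11 6 10 16 14)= [0, 13, 2, 18, 5, 12, 10, 7, 4, 1, 16, 6, 11, 9, 3, 15, 14, 17, 8]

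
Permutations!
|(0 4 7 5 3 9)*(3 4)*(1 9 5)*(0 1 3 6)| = 4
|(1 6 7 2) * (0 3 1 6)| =|(0 3 1)(2 6 7)| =3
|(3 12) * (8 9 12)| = 4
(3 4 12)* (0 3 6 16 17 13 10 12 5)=(0 3 4 5)(6 16 17 13 10 12)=[3, 1, 2, 4, 5, 0, 16, 7, 8, 9, 12, 11, 6, 10, 14, 15, 17, 13]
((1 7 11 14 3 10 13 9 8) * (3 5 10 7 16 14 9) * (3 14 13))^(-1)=((1 16 13 14 5 10 3 7 11 9 8))^(-1)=(1 8 9 11 7 3 10 5 14 13 16)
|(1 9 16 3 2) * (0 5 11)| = |(0 5 11)(1 9 16 3 2)| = 15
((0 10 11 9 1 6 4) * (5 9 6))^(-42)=((0 10 11 6 4)(1 5 9))^(-42)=(0 6 10 4 11)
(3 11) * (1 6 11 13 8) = (1 6 11 3 13 8) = [0, 6, 2, 13, 4, 5, 11, 7, 1, 9, 10, 3, 12, 8]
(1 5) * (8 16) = [0, 5, 2, 3, 4, 1, 6, 7, 16, 9, 10, 11, 12, 13, 14, 15, 8] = (1 5)(8 16)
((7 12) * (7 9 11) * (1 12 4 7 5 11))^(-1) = (1 9 12)(4 7)(5 11)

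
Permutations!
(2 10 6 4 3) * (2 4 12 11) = (2 10 6 12 11)(3 4) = [0, 1, 10, 4, 3, 5, 12, 7, 8, 9, 6, 2, 11]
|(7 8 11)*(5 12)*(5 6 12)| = 6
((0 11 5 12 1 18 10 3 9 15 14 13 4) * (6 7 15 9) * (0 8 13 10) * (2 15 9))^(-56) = (0 1 5)(4 8 13)(11 18 12)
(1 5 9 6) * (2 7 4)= (1 5 9 6)(2 7 4)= [0, 5, 7, 3, 2, 9, 1, 4, 8, 6]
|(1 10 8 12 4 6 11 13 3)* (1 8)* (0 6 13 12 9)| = 18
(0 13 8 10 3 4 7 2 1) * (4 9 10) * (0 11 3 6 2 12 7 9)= (0 13 8 4 9 10 6 2 1 11 3)(7 12)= [13, 11, 1, 0, 9, 5, 2, 12, 4, 10, 6, 3, 7, 8]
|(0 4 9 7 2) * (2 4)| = |(0 2)(4 9 7)| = 6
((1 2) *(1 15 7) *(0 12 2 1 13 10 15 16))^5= (0 12 2 16)(7 13 10 15)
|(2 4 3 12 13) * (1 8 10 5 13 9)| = 10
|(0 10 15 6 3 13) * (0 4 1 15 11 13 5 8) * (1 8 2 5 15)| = 6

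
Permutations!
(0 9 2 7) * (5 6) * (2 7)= (0 9 7)(5 6)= [9, 1, 2, 3, 4, 6, 5, 0, 8, 7]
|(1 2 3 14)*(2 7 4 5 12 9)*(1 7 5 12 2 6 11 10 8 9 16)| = |(1 5 2 3 14 7 4 12 16)(6 11 10 8 9)| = 45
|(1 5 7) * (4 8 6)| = |(1 5 7)(4 8 6)| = 3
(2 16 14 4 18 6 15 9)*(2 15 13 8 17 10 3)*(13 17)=(2 16 14 4 18 6 17 10 3)(8 13)(9 15)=[0, 1, 16, 2, 18, 5, 17, 7, 13, 15, 3, 11, 12, 8, 4, 9, 14, 10, 6]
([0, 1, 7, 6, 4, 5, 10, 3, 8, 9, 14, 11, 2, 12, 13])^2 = (2 3 10 13)(6 14 12 7)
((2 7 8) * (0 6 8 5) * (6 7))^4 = ((0 7 5)(2 6 8))^4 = (0 7 5)(2 6 8)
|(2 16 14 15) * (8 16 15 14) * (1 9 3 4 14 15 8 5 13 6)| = |(1 9 3 4 14 15 2 8 16 5 13 6)| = 12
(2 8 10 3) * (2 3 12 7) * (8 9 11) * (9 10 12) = (2 10 9 11 8 12 7) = [0, 1, 10, 3, 4, 5, 6, 2, 12, 11, 9, 8, 7]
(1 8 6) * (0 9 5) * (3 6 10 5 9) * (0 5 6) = (0 3)(1 8 10 6) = [3, 8, 2, 0, 4, 5, 1, 7, 10, 9, 6]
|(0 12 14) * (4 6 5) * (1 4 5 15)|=12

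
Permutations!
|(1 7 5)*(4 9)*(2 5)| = |(1 7 2 5)(4 9)| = 4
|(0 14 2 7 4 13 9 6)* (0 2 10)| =|(0 14 10)(2 7 4 13 9 6)| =6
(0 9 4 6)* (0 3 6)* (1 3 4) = (0 9 1 3 6 4) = [9, 3, 2, 6, 0, 5, 4, 7, 8, 1]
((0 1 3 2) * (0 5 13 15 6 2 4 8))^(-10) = (15)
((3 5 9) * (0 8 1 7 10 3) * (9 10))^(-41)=((0 8 1 7 9)(3 5 10))^(-41)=(0 9 7 1 8)(3 5 10)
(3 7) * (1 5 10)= (1 5 10)(3 7)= [0, 5, 2, 7, 4, 10, 6, 3, 8, 9, 1]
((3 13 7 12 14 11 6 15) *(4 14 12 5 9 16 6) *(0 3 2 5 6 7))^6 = ((0 3 13)(2 5 9 16 7 6 15)(4 14 11))^6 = (2 15 6 7 16 9 5)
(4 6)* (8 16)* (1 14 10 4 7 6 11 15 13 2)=(1 14 10 4 11 15 13 2)(6 7)(8 16)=[0, 14, 1, 3, 11, 5, 7, 6, 16, 9, 4, 15, 12, 2, 10, 13, 8]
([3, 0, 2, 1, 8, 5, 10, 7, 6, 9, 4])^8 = [1, 3, 2, 0, 4, 5, 6, 7, 8, 9, 10]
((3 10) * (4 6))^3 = (3 10)(4 6)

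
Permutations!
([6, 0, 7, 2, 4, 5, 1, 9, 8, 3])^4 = [6, 0, 2, 3, 4, 5, 1, 7, 8, 9]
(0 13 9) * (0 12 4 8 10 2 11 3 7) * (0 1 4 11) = (0 13 9 12 11 3 7 1 4 8 10 2) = [13, 4, 0, 7, 8, 5, 6, 1, 10, 12, 2, 3, 11, 9]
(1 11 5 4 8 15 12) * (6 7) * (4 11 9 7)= (1 9 7 6 4 8 15 12)(5 11)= [0, 9, 2, 3, 8, 11, 4, 6, 15, 7, 10, 5, 1, 13, 14, 12]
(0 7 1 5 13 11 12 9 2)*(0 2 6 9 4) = [7, 5, 2, 3, 0, 13, 9, 1, 8, 6, 10, 12, 4, 11] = (0 7 1 5 13 11 12 4)(6 9)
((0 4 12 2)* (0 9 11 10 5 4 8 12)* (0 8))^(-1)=(2 12 8 4 5 10 11 9)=((2 9 11 10 5 4 8 12))^(-1)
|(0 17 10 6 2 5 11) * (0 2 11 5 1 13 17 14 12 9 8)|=35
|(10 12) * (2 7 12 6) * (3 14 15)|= |(2 7 12 10 6)(3 14 15)|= 15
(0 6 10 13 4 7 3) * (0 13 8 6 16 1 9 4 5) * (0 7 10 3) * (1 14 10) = (0 16 14 10 8 6 3 13 5 7)(1 9 4) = [16, 9, 2, 13, 1, 7, 3, 0, 6, 4, 8, 11, 12, 5, 10, 15, 14]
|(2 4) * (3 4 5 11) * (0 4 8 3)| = 10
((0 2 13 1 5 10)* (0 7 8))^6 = (0 7 5 13)(1 2 8 10) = ((0 2 13 1 5 10 7 8))^6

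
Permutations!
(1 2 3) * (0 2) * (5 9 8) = (0 2 3 1)(5 9 8) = [2, 0, 3, 1, 4, 9, 6, 7, 5, 8]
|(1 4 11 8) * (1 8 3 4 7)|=6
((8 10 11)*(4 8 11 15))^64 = (15)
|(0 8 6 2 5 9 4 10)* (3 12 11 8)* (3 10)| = |(0 10)(2 5 9 4 3 12 11 8 6)| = 18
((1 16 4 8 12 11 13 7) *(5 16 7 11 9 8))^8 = ((1 7)(4 5 16)(8 12 9)(11 13))^8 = (4 16 5)(8 9 12)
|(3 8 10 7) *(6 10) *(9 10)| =|(3 8 6 9 10 7)| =6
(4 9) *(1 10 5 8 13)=[0, 10, 2, 3, 9, 8, 6, 7, 13, 4, 5, 11, 12, 1]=(1 10 5 8 13)(4 9)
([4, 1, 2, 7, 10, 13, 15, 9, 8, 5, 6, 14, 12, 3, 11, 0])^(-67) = (0 6 4 15 10)(3 5 7 13 9)(11 14)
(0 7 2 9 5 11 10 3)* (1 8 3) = [7, 8, 9, 0, 4, 11, 6, 2, 3, 5, 1, 10] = (0 7 2 9 5 11 10 1 8 3)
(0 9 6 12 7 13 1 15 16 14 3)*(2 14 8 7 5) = [9, 15, 14, 0, 4, 2, 12, 13, 7, 6, 10, 11, 5, 1, 3, 16, 8] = (0 9 6 12 5 2 14 3)(1 15 16 8 7 13)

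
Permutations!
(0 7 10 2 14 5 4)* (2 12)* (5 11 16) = (0 7 10 12 2 14 11 16 5 4) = [7, 1, 14, 3, 0, 4, 6, 10, 8, 9, 12, 16, 2, 13, 11, 15, 5]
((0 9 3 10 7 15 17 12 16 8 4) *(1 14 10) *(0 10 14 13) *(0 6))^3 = ((0 9 3 1 13 6)(4 10 7 15 17 12 16 8))^3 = (0 1)(3 6)(4 15 16 10 17 8 7 12)(9 13)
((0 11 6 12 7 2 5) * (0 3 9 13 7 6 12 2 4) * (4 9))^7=((0 11 12 6 2 5 3 4)(7 9 13))^7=(0 4 3 5 2 6 12 11)(7 9 13)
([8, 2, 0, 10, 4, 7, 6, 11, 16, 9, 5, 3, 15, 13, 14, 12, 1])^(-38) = (0 16 2 8 1)(3 5 11 10 7)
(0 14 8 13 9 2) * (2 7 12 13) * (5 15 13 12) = (0 14 8 2)(5 15 13 9 7) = [14, 1, 0, 3, 4, 15, 6, 5, 2, 7, 10, 11, 12, 9, 8, 13]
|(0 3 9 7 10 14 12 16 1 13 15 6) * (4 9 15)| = 36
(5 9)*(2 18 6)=(2 18 6)(5 9)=[0, 1, 18, 3, 4, 9, 2, 7, 8, 5, 10, 11, 12, 13, 14, 15, 16, 17, 6]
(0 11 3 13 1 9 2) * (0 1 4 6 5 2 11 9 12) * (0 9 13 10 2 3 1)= (0 13 4 6 5 3 10 2)(1 12 9 11)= [13, 12, 0, 10, 6, 3, 5, 7, 8, 11, 2, 1, 9, 4]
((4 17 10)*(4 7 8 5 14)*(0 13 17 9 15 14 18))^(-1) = (0 18 5 8 7 10 17 13)(4 14 15 9)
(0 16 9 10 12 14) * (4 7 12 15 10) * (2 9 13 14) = (0 16 13 14)(2 9 4 7 12)(10 15) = [16, 1, 9, 3, 7, 5, 6, 12, 8, 4, 15, 11, 2, 14, 0, 10, 13]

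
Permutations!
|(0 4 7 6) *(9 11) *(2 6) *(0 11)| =|(0 4 7 2 6 11 9)| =7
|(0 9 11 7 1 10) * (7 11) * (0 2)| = 6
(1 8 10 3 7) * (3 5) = (1 8 10 5 3 7) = [0, 8, 2, 7, 4, 3, 6, 1, 10, 9, 5]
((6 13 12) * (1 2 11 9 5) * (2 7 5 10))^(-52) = ((1 7 5)(2 11 9 10)(6 13 12))^(-52) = (1 5 7)(6 12 13)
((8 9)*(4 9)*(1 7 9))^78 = (1 8 7 4 9)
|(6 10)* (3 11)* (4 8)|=2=|(3 11)(4 8)(6 10)|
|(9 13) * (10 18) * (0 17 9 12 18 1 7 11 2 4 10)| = |(0 17 9 13 12 18)(1 7 11 2 4 10)| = 6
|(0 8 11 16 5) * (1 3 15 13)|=|(0 8 11 16 5)(1 3 15 13)|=20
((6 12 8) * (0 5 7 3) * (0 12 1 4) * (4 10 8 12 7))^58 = (12)(0 5 4)(1 8)(6 10) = ((12)(0 5 4)(1 10 8 6)(3 7))^58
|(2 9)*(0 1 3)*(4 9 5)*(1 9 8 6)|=|(0 9 2 5 4 8 6 1 3)|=9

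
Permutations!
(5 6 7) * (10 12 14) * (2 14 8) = (2 14 10 12 8)(5 6 7) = [0, 1, 14, 3, 4, 6, 7, 5, 2, 9, 12, 11, 8, 13, 10]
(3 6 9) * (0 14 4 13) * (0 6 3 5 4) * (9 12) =(0 14)(4 13 6 12 9 5) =[14, 1, 2, 3, 13, 4, 12, 7, 8, 5, 10, 11, 9, 6, 0]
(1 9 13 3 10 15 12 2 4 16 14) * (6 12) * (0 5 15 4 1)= (0 5 15 6 12 2 1 9 13 3 10 4 16 14)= [5, 9, 1, 10, 16, 15, 12, 7, 8, 13, 4, 11, 2, 3, 0, 6, 14]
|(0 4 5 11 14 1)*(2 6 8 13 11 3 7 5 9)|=|(0 4 9 2 6 8 13 11 14 1)(3 7 5)|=30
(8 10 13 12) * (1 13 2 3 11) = [0, 13, 3, 11, 4, 5, 6, 7, 10, 9, 2, 1, 8, 12] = (1 13 12 8 10 2 3 11)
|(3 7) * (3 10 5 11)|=5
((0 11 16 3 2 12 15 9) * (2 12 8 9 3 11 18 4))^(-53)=(0 18 4 2 8 9)(3 12 15)(11 16)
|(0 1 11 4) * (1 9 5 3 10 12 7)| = 10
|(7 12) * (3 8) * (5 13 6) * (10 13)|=4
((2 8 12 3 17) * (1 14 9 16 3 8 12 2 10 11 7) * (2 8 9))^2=(1 2 9 3 10 7 14 12 16 17 11)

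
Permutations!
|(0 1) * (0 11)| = 3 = |(0 1 11)|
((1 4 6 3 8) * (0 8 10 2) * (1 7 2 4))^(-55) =(0 8 7 2)(3 10 4 6)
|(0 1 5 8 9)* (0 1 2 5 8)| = 3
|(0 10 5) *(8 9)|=6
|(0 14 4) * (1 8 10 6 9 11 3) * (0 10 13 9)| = 30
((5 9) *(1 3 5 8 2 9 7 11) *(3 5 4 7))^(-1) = (1 11 7 4 3 5)(2 8 9)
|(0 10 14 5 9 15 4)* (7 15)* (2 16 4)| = |(0 10 14 5 9 7 15 2 16 4)| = 10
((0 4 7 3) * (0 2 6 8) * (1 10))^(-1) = ((0 4 7 3 2 6 8)(1 10))^(-1) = (0 8 6 2 3 7 4)(1 10)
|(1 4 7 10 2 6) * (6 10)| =4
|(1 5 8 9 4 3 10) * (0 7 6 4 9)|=|(0 7 6 4 3 10 1 5 8)|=9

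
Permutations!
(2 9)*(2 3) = (2 9 3) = [0, 1, 9, 2, 4, 5, 6, 7, 8, 3]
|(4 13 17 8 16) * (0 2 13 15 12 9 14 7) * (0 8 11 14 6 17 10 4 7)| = |(0 2 13 10 4 15 12 9 6 17 11 14)(7 8 16)| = 12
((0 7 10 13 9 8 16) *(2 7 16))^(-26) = (16)(2 9 10)(7 8 13)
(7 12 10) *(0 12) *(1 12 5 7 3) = [5, 12, 2, 1, 4, 7, 6, 0, 8, 9, 3, 11, 10] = (0 5 7)(1 12 10 3)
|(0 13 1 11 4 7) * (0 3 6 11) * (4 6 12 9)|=|(0 13 1)(3 12 9 4 7)(6 11)|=30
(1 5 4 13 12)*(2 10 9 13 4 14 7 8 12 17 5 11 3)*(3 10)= (1 11 10 9 13 17 5 14 7 8 12)(2 3)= [0, 11, 3, 2, 4, 14, 6, 8, 12, 13, 9, 10, 1, 17, 7, 15, 16, 5]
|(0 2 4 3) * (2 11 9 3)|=|(0 11 9 3)(2 4)|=4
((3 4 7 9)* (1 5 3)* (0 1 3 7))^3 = (0 7 4 5 3 1 9)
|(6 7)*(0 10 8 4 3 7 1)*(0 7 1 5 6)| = 14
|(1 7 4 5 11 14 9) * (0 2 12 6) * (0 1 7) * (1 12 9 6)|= 11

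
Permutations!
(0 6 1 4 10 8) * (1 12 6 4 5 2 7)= [4, 5, 7, 3, 10, 2, 12, 1, 0, 9, 8, 11, 6]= (0 4 10 8)(1 5 2 7)(6 12)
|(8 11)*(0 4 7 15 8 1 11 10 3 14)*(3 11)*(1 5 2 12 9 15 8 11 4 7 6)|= |(0 7 8 10 4 6 1 3 14)(2 12 9 15 11 5)|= 18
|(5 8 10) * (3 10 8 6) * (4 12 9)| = |(3 10 5 6)(4 12 9)| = 12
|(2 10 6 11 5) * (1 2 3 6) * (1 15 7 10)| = |(1 2)(3 6 11 5)(7 10 15)| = 12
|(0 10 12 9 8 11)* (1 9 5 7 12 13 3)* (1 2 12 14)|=13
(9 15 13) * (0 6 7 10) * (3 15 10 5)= (0 6 7 5 3 15 13 9 10)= [6, 1, 2, 15, 4, 3, 7, 5, 8, 10, 0, 11, 12, 9, 14, 13]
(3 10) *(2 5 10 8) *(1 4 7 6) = (1 4 7 6)(2 5 10 3 8) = [0, 4, 5, 8, 7, 10, 1, 6, 2, 9, 3]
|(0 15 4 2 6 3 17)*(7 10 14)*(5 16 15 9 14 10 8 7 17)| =|(0 9 14 17)(2 6 3 5 16 15 4)(7 8)| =28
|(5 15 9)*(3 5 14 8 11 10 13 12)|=10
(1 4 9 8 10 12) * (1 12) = (12)(1 4 9 8 10) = [0, 4, 2, 3, 9, 5, 6, 7, 10, 8, 1, 11, 12]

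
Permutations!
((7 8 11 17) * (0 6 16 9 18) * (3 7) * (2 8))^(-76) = ((0 6 16 9 18)(2 8 11 17 3 7))^(-76) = (0 18 9 16 6)(2 11 3)(7 8 17)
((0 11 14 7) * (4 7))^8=((0 11 14 4 7))^8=(0 4 11 7 14)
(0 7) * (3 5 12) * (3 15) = (0 7)(3 5 12 15) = [7, 1, 2, 5, 4, 12, 6, 0, 8, 9, 10, 11, 15, 13, 14, 3]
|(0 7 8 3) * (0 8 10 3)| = 5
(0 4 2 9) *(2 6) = (0 4 6 2 9) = [4, 1, 9, 3, 6, 5, 2, 7, 8, 0]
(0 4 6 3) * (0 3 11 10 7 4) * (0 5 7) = (0 5 7 4 6 11 10) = [5, 1, 2, 3, 6, 7, 11, 4, 8, 9, 0, 10]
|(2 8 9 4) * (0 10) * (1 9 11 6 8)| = 12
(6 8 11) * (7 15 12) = (6 8 11)(7 15 12) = [0, 1, 2, 3, 4, 5, 8, 15, 11, 9, 10, 6, 7, 13, 14, 12]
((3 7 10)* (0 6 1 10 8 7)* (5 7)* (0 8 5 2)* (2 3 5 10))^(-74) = ((0 6 1 2)(3 8)(5 7 10))^(-74) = (0 1)(2 6)(5 7 10)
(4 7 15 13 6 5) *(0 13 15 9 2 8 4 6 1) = (15)(0 13 1)(2 8 4 7 9)(5 6) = [13, 0, 8, 3, 7, 6, 5, 9, 4, 2, 10, 11, 12, 1, 14, 15]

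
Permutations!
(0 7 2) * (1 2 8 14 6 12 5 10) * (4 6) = (0 7 8 14 4 6 12 5 10 1 2) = [7, 2, 0, 3, 6, 10, 12, 8, 14, 9, 1, 11, 5, 13, 4]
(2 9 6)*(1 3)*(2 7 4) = (1 3)(2 9 6 7 4) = [0, 3, 9, 1, 2, 5, 7, 4, 8, 6]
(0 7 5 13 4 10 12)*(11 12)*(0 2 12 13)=(0 7 5)(2 12)(4 10 11 13)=[7, 1, 12, 3, 10, 0, 6, 5, 8, 9, 11, 13, 2, 4]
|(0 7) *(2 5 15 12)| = |(0 7)(2 5 15 12)| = 4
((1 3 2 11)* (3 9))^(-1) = (1 11 2 3 9)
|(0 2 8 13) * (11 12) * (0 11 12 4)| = 6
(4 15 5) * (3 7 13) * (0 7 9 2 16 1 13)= (0 7)(1 13 3 9 2 16)(4 15 5)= [7, 13, 16, 9, 15, 4, 6, 0, 8, 2, 10, 11, 12, 3, 14, 5, 1]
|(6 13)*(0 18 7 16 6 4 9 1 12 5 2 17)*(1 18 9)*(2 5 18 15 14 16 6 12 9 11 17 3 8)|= |(0 11 17)(1 9 15 14 16 12 18 7 6 13 4)(2 3 8)|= 33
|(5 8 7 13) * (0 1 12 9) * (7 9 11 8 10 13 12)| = |(0 1 7 12 11 8 9)(5 10 13)| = 21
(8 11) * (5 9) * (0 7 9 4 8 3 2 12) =(0 7 9 5 4 8 11 3 2 12) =[7, 1, 12, 2, 8, 4, 6, 9, 11, 5, 10, 3, 0]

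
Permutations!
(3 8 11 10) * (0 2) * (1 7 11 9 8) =(0 2)(1 7 11 10 3)(8 9) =[2, 7, 0, 1, 4, 5, 6, 11, 9, 8, 3, 10]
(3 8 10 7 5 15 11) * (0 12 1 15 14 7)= (0 12 1 15 11 3 8 10)(5 14 7)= [12, 15, 2, 8, 4, 14, 6, 5, 10, 9, 0, 3, 1, 13, 7, 11]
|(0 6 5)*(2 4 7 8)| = 12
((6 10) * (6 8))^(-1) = ((6 10 8))^(-1) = (6 8 10)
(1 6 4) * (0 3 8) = [3, 6, 2, 8, 1, 5, 4, 7, 0] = (0 3 8)(1 6 4)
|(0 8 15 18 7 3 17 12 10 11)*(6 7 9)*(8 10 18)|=|(0 10 11)(3 17 12 18 9 6 7)(8 15)|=42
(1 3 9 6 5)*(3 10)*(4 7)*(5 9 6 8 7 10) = (1 5)(3 6 9 8 7 4 10) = [0, 5, 2, 6, 10, 1, 9, 4, 7, 8, 3]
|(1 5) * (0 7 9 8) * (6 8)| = |(0 7 9 6 8)(1 5)| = 10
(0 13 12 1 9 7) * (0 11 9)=(0 13 12 1)(7 11 9)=[13, 0, 2, 3, 4, 5, 6, 11, 8, 7, 10, 9, 1, 12]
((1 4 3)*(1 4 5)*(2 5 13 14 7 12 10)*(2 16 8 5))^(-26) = (1 13 14 7 12 10 16 8 5)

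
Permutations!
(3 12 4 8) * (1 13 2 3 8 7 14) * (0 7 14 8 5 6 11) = [7, 13, 3, 12, 14, 6, 11, 8, 5, 9, 10, 0, 4, 2, 1] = (0 7 8 5 6 11)(1 13 2 3 12 4 14)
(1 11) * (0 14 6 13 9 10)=(0 14 6 13 9 10)(1 11)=[14, 11, 2, 3, 4, 5, 13, 7, 8, 10, 0, 1, 12, 9, 6]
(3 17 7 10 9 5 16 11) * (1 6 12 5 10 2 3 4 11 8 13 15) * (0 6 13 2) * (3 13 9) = (0 6 12 5 16 8 2 13 15 1 9 10 3 17 7)(4 11) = [6, 9, 13, 17, 11, 16, 12, 0, 2, 10, 3, 4, 5, 15, 14, 1, 8, 7]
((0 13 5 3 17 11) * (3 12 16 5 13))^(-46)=((0 3 17 11)(5 12 16))^(-46)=(0 17)(3 11)(5 16 12)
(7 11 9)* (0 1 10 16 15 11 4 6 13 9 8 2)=(0 1 10 16 15 11 8 2)(4 6 13 9 7)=[1, 10, 0, 3, 6, 5, 13, 4, 2, 7, 16, 8, 12, 9, 14, 11, 15]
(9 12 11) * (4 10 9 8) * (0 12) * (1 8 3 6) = (0 12 11 3 6 1 8 4 10 9) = [12, 8, 2, 6, 10, 5, 1, 7, 4, 0, 9, 3, 11]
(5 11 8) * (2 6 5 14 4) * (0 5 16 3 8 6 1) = [5, 0, 1, 8, 2, 11, 16, 7, 14, 9, 10, 6, 12, 13, 4, 15, 3] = (0 5 11 6 16 3 8 14 4 2 1)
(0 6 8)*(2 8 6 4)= [4, 1, 8, 3, 2, 5, 6, 7, 0]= (0 4 2 8)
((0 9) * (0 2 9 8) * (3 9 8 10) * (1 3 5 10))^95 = (0 8 2 9 3 1)(5 10) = ((0 1 3 9 2 8)(5 10))^95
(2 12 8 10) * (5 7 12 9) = (2 9 5 7 12 8 10) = [0, 1, 9, 3, 4, 7, 6, 12, 10, 5, 2, 11, 8]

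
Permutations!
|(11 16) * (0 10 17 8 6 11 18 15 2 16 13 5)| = |(0 10 17 8 6 11 13 5)(2 16 18 15)| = 8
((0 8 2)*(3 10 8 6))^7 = (0 6 3 10 8 2)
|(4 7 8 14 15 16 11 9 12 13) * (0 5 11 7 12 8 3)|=30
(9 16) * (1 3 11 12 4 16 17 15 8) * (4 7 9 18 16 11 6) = (1 3 6 4 11 12 7 9 17 15 8)(16 18) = [0, 3, 2, 6, 11, 5, 4, 9, 1, 17, 10, 12, 7, 13, 14, 8, 18, 15, 16]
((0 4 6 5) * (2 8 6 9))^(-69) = (0 4 9 2 8 6 5)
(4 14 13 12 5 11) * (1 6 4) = (1 6 4 14 13 12 5 11) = [0, 6, 2, 3, 14, 11, 4, 7, 8, 9, 10, 1, 5, 12, 13]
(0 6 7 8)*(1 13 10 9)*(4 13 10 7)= (0 6 4 13 7 8)(1 10 9)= [6, 10, 2, 3, 13, 5, 4, 8, 0, 1, 9, 11, 12, 7]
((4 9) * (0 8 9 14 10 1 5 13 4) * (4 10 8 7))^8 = ((0 7 4 14 8 9)(1 5 13 10))^8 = (0 4 8)(7 14 9)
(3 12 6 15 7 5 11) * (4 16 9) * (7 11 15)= [0, 1, 2, 12, 16, 15, 7, 5, 8, 4, 10, 3, 6, 13, 14, 11, 9]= (3 12 6 7 5 15 11)(4 16 9)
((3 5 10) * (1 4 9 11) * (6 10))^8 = ((1 4 9 11)(3 5 6 10))^8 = (11)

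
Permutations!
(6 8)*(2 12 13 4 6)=[0, 1, 12, 3, 6, 5, 8, 7, 2, 9, 10, 11, 13, 4]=(2 12 13 4 6 8)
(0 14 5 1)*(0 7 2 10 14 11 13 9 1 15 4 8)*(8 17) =(0 11 13 9 1 7 2 10 14 5 15 4 17 8) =[11, 7, 10, 3, 17, 15, 6, 2, 0, 1, 14, 13, 12, 9, 5, 4, 16, 8]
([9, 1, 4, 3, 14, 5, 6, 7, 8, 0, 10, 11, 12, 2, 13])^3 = (0 9)(2 13 14 4)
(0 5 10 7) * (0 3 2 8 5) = (2 8 5 10 7 3) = [0, 1, 8, 2, 4, 10, 6, 3, 5, 9, 7]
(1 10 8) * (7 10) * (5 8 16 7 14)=[0, 14, 2, 3, 4, 8, 6, 10, 1, 9, 16, 11, 12, 13, 5, 15, 7]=(1 14 5 8)(7 10 16)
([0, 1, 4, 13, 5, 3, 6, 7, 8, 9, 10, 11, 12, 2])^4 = (2 13 3 5 4)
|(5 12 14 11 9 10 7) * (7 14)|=|(5 12 7)(9 10 14 11)|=12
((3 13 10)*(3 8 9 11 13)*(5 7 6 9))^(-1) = (5 8 10 13 11 9 6 7)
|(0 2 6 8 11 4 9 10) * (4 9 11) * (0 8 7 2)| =|(2 6 7)(4 11 9 10 8)| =15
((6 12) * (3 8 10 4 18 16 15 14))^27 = (3 4 15 8 18 14 10 16)(6 12)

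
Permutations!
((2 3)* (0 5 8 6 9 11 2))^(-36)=((0 5 8 6 9 11 2 3))^(-36)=(0 9)(2 8)(3 6)(5 11)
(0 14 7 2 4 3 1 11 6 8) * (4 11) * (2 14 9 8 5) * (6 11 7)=(0 9 8)(1 4 3)(2 7 14 6 5)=[9, 4, 7, 1, 3, 2, 5, 14, 0, 8, 10, 11, 12, 13, 6]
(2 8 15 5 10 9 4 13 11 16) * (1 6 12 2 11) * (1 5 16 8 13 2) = (1 6 12)(2 13 5 10 9 4)(8 15 16 11) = [0, 6, 13, 3, 2, 10, 12, 7, 15, 4, 9, 8, 1, 5, 14, 16, 11]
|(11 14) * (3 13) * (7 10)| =|(3 13)(7 10)(11 14)| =2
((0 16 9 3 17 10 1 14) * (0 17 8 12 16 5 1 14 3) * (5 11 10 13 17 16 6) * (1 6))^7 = (0 11 10 14 16 9)(1 12 8 3)(5 6)(13 17)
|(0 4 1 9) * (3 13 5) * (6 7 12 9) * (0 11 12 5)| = 24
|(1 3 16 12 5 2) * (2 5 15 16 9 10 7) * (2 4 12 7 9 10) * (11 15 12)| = 5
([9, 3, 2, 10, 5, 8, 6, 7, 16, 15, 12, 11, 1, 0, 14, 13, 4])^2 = [15, 10, 2, 12, 8, 16, 6, 7, 4, 13, 1, 11, 3, 9, 14, 0, 5]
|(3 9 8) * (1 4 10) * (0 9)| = 12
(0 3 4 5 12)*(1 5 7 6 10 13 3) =(0 1 5 12)(3 4 7 6 10 13) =[1, 5, 2, 4, 7, 12, 10, 6, 8, 9, 13, 11, 0, 3]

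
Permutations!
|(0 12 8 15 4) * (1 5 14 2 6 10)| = |(0 12 8 15 4)(1 5 14 2 6 10)| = 30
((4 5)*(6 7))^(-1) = ((4 5)(6 7))^(-1) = (4 5)(6 7)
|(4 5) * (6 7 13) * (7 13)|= 2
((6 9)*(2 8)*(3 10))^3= ((2 8)(3 10)(6 9))^3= (2 8)(3 10)(6 9)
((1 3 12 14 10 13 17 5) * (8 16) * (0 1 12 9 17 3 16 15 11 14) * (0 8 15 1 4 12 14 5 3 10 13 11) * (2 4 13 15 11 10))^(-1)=(0 15 14 5 11 16 1 8 12 4 2 13)(3 17 9)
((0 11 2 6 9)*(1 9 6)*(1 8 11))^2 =(0 9 1)(2 11 8)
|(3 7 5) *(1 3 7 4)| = |(1 3 4)(5 7)| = 6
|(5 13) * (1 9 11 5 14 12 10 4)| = 9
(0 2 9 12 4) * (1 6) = (0 2 9 12 4)(1 6) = [2, 6, 9, 3, 0, 5, 1, 7, 8, 12, 10, 11, 4]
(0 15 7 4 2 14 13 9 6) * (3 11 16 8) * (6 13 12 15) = (0 6)(2 14 12 15 7 4)(3 11 16 8)(9 13) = [6, 1, 14, 11, 2, 5, 0, 4, 3, 13, 10, 16, 15, 9, 12, 7, 8]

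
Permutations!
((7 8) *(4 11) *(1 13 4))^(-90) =(1 4)(11 13)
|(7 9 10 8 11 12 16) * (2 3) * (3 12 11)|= |(2 12 16 7 9 10 8 3)|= 8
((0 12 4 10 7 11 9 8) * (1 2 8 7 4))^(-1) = (0 8 2 1 12)(4 10)(7 9 11)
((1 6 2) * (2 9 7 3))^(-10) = (1 9 3)(2 6 7)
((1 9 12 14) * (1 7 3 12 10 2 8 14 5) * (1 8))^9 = (1 9 10 2)(3 8)(5 7)(12 14)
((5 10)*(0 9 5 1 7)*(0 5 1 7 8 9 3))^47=(0 3)(1 9 8)(5 7 10)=((0 3)(1 8 9)(5 10 7))^47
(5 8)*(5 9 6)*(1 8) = (1 8 9 6 5) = [0, 8, 2, 3, 4, 1, 5, 7, 9, 6]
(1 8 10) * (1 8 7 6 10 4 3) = (1 7 6 10 8 4 3) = [0, 7, 2, 1, 3, 5, 10, 6, 4, 9, 8]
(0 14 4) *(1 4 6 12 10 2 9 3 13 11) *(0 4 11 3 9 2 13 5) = [14, 11, 2, 5, 4, 0, 12, 7, 8, 9, 13, 1, 10, 3, 6] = (0 14 6 12 10 13 3 5)(1 11)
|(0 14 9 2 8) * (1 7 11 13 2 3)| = 10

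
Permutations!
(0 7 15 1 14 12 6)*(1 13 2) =[7, 14, 1, 3, 4, 5, 0, 15, 8, 9, 10, 11, 6, 2, 12, 13] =(0 7 15 13 2 1 14 12 6)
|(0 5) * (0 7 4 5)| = 3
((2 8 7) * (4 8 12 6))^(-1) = (2 7 8 4 6 12) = ((2 12 6 4 8 7))^(-1)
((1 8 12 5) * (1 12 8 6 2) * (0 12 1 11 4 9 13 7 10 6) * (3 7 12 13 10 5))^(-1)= (0 1 5 7 3 12 13)(2 6 10 9 4 11)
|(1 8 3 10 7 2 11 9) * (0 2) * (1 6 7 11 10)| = 21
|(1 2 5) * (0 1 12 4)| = 6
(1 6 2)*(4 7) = (1 6 2)(4 7) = [0, 6, 1, 3, 7, 5, 2, 4]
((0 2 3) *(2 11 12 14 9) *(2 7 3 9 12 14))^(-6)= ((0 11 14 12 2 9 7 3))^(-6)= (0 14 2 7)(3 11 12 9)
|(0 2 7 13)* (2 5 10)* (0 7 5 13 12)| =12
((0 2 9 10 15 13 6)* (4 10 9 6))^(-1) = ((0 2 6)(4 10 15 13))^(-1) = (0 6 2)(4 13 15 10)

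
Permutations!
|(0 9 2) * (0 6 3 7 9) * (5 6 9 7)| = |(2 9)(3 5 6)| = 6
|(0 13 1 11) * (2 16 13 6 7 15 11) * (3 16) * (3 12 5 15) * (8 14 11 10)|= 15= |(0 6 7 3 16 13 1 2 12 5 15 10 8 14 11)|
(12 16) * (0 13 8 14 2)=[13, 1, 0, 3, 4, 5, 6, 7, 14, 9, 10, 11, 16, 8, 2, 15, 12]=(0 13 8 14 2)(12 16)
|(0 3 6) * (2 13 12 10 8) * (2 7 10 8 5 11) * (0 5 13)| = |(0 3 6 5 11 2)(7 10 13 12 8)| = 30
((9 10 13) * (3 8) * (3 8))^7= (9 10 13)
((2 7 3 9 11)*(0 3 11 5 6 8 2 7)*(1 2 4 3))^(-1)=((0 1 2)(3 9 5 6 8 4)(7 11))^(-1)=(0 2 1)(3 4 8 6 5 9)(7 11)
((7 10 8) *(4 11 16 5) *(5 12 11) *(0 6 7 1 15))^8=(0 6 7 10 8 1 15)(11 12 16)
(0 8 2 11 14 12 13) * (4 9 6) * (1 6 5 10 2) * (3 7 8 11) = (0 11 14 12 13)(1 6 4 9 5 10 2 3 7 8) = [11, 6, 3, 7, 9, 10, 4, 8, 1, 5, 2, 14, 13, 0, 12]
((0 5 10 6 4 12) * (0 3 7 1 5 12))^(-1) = ((0 12 3 7 1 5 10 6 4))^(-1) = (0 4 6 10 5 1 7 3 12)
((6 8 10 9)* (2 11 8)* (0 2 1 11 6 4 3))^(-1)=((0 2 6 1 11 8 10 9 4 3))^(-1)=(0 3 4 9 10 8 11 1 6 2)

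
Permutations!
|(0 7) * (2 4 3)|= 6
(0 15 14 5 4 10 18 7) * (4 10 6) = (0 15 14 5 10 18 7)(4 6) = [15, 1, 2, 3, 6, 10, 4, 0, 8, 9, 18, 11, 12, 13, 5, 14, 16, 17, 7]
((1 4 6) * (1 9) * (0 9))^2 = (0 1 6 9 4)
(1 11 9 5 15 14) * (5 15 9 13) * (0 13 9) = [13, 11, 2, 3, 4, 0, 6, 7, 8, 15, 10, 9, 12, 5, 1, 14] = (0 13 5)(1 11 9 15 14)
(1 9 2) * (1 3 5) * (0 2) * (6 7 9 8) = (0 2 3 5 1 8 6 7 9) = [2, 8, 3, 5, 4, 1, 7, 9, 6, 0]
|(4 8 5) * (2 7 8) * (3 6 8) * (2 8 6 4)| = 6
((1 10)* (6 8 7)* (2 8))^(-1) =((1 10)(2 8 7 6))^(-1) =(1 10)(2 6 7 8)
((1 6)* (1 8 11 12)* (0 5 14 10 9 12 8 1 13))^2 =((0 5 14 10 9 12 13)(1 6)(8 11))^2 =(0 14 9 13 5 10 12)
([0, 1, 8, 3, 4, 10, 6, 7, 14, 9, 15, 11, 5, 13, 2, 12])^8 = [0, 1, 14, 3, 4, 5, 6, 7, 2, 9, 10, 11, 12, 13, 8, 15]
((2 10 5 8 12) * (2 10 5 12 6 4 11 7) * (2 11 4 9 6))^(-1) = (2 8 5)(6 9)(7 11)(10 12)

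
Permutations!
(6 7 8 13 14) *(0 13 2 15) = (0 13 14 6 7 8 2 15) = [13, 1, 15, 3, 4, 5, 7, 8, 2, 9, 10, 11, 12, 14, 6, 0]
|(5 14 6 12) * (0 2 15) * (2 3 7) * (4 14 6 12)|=5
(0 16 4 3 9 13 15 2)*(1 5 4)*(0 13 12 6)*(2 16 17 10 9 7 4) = [17, 5, 13, 7, 3, 2, 0, 4, 8, 12, 9, 11, 6, 15, 14, 16, 1, 10] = (0 17 10 9 12 6)(1 5 2 13 15 16)(3 7 4)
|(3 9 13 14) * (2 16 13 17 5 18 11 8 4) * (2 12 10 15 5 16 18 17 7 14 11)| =|(2 18)(3 9 7 14)(4 12 10 15 5 17 16 13 11 8)| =20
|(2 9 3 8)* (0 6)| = |(0 6)(2 9 3 8)| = 4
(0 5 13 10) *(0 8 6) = (0 5 13 10 8 6) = [5, 1, 2, 3, 4, 13, 0, 7, 6, 9, 8, 11, 12, 10]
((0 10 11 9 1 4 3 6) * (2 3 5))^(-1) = ((0 10 11 9 1 4 5 2 3 6))^(-1) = (0 6 3 2 5 4 1 9 11 10)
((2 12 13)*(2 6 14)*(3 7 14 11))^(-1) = (2 14 7 3 11 6 13 12)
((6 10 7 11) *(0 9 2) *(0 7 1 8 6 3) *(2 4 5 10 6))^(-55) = (11)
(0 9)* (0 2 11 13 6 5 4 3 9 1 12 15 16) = [1, 12, 11, 9, 3, 4, 5, 7, 8, 2, 10, 13, 15, 6, 14, 16, 0] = (0 1 12 15 16)(2 11 13 6 5 4 3 9)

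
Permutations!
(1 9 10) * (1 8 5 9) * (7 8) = (5 9 10 7 8) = [0, 1, 2, 3, 4, 9, 6, 8, 5, 10, 7]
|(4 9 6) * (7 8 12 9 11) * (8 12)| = 6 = |(4 11 7 12 9 6)|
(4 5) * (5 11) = (4 11 5) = [0, 1, 2, 3, 11, 4, 6, 7, 8, 9, 10, 5]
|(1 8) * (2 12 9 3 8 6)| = 7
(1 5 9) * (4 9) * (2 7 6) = (1 5 4 9)(2 7 6) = [0, 5, 7, 3, 9, 4, 2, 6, 8, 1]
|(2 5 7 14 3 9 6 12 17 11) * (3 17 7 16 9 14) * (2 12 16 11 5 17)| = 24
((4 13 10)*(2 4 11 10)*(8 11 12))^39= ((2 4 13)(8 11 10 12))^39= (13)(8 12 10 11)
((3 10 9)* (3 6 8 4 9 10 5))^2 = ((10)(3 5)(4 9 6 8))^2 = (10)(4 6)(8 9)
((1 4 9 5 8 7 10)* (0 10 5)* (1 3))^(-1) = (0 9 4 1 3 10)(5 7 8)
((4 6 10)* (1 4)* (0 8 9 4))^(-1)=((0 8 9 4 6 10 1))^(-1)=(0 1 10 6 4 9 8)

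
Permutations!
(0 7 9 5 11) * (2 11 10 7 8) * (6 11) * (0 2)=[8, 1, 6, 3, 4, 10, 11, 9, 0, 5, 7, 2]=(0 8)(2 6 11)(5 10 7 9)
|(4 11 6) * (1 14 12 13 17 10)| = |(1 14 12 13 17 10)(4 11 6)| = 6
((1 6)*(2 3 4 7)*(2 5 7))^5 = ((1 6)(2 3 4)(5 7))^5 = (1 6)(2 4 3)(5 7)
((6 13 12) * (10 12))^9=(6 13 10 12)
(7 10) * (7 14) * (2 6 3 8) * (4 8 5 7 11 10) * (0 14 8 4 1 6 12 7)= (0 14 11 10 8 2 12 7 1 6 3 5)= [14, 6, 12, 5, 4, 0, 3, 1, 2, 9, 8, 10, 7, 13, 11]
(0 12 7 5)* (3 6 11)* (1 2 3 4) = [12, 2, 3, 6, 1, 0, 11, 5, 8, 9, 10, 4, 7] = (0 12 7 5)(1 2 3 6 11 4)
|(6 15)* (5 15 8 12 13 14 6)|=10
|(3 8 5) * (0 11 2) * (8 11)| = |(0 8 5 3 11 2)| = 6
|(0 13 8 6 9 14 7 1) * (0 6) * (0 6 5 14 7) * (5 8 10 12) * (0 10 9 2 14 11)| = |(0 13 9 7 1 8 6 2 14 10 12 5 11)| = 13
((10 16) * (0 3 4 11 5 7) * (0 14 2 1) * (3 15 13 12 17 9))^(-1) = ((0 15 13 12 17 9 3 4 11 5 7 14 2 1)(10 16))^(-1) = (0 1 2 14 7 5 11 4 3 9 17 12 13 15)(10 16)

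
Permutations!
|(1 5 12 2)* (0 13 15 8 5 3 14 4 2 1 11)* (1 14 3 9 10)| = |(0 13 15 8 5 12 14 4 2 11)(1 9 10)| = 30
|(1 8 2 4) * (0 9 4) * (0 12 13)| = |(0 9 4 1 8 2 12 13)| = 8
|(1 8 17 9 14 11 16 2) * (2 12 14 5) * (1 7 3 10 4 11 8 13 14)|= |(1 13 14 8 17 9 5 2 7 3 10 4 11 16 12)|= 15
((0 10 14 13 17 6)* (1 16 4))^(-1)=((0 10 14 13 17 6)(1 16 4))^(-1)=(0 6 17 13 14 10)(1 4 16)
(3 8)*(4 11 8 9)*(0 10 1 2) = (0 10 1 2)(3 9 4 11 8) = [10, 2, 0, 9, 11, 5, 6, 7, 3, 4, 1, 8]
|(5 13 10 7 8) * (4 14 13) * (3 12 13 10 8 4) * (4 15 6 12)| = |(3 4 14 10 7 15 6 12 13 8 5)| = 11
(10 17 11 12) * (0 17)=(0 17 11 12 10)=[17, 1, 2, 3, 4, 5, 6, 7, 8, 9, 0, 12, 10, 13, 14, 15, 16, 11]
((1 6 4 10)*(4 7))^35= ((1 6 7 4 10))^35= (10)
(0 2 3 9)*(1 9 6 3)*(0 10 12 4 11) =[2, 9, 1, 6, 11, 5, 3, 7, 8, 10, 12, 0, 4] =(0 2 1 9 10 12 4 11)(3 6)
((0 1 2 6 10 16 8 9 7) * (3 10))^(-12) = ((0 1 2 6 3 10 16 8 9 7))^(-12) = (0 9 16 3 2)(1 7 8 10 6)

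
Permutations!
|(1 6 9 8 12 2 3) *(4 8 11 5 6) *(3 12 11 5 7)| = 6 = |(1 4 8 11 7 3)(2 12)(5 6 9)|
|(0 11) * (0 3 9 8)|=5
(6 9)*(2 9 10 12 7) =[0, 1, 9, 3, 4, 5, 10, 2, 8, 6, 12, 11, 7] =(2 9 6 10 12 7)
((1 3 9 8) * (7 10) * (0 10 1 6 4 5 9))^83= (0 1 10 3 7)(4 8 5 6 9)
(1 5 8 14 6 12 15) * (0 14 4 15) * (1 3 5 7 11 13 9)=(0 14 6 12)(1 7 11 13 9)(3 5 8 4 15)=[14, 7, 2, 5, 15, 8, 12, 11, 4, 1, 10, 13, 0, 9, 6, 3]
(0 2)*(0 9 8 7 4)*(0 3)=(0 2 9 8 7 4 3)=[2, 1, 9, 0, 3, 5, 6, 4, 7, 8]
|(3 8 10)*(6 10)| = |(3 8 6 10)| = 4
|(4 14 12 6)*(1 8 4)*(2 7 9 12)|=|(1 8 4 14 2 7 9 12 6)|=9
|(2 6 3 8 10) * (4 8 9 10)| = |(2 6 3 9 10)(4 8)| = 10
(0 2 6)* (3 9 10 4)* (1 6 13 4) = (0 2 13 4 3 9 10 1 6) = [2, 6, 13, 9, 3, 5, 0, 7, 8, 10, 1, 11, 12, 4]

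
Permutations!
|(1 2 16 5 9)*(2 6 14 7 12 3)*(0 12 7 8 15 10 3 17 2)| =|(0 12 17 2 16 5 9 1 6 14 8 15 10 3)| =14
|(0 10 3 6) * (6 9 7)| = 6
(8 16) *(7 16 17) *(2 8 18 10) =(2 8 17 7 16 18 10) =[0, 1, 8, 3, 4, 5, 6, 16, 17, 9, 2, 11, 12, 13, 14, 15, 18, 7, 10]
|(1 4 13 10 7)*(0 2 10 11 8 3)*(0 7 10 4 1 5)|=9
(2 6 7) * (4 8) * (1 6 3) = [0, 6, 3, 1, 8, 5, 7, 2, 4] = (1 6 7 2 3)(4 8)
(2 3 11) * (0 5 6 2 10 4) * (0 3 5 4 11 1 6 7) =(0 4 3 1 6 2 5 7)(10 11) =[4, 6, 5, 1, 3, 7, 2, 0, 8, 9, 11, 10]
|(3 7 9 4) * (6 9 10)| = 6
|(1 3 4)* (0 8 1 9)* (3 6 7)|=8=|(0 8 1 6 7 3 4 9)|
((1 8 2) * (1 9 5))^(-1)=(1 5 9 2 8)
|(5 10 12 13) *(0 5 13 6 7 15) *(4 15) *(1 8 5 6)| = |(0 6 7 4 15)(1 8 5 10 12)| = 5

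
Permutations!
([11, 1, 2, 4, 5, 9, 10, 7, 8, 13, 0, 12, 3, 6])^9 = (0 10 6 13 9 5 4 3 12 11)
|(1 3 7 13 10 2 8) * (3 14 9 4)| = |(1 14 9 4 3 7 13 10 2 8)| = 10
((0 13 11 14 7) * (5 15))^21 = ((0 13 11 14 7)(5 15))^21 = (0 13 11 14 7)(5 15)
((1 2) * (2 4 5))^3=(1 2 5 4)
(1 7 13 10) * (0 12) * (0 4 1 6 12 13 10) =(0 13)(1 7 10 6 12 4) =[13, 7, 2, 3, 1, 5, 12, 10, 8, 9, 6, 11, 4, 0]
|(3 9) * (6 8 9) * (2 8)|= 5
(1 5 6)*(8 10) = (1 5 6)(8 10) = [0, 5, 2, 3, 4, 6, 1, 7, 10, 9, 8]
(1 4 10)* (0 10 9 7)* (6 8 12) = (0 10 1 4 9 7)(6 8 12) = [10, 4, 2, 3, 9, 5, 8, 0, 12, 7, 1, 11, 6]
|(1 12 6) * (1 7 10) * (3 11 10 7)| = |(1 12 6 3 11 10)| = 6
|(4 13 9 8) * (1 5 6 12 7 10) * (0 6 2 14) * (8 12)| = |(0 6 8 4 13 9 12 7 10 1 5 2 14)| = 13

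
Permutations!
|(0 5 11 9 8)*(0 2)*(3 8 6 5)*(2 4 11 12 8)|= 21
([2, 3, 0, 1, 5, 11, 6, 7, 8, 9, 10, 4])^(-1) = (0 2)(1 3)(4 11 5)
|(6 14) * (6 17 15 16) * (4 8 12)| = |(4 8 12)(6 14 17 15 16)| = 15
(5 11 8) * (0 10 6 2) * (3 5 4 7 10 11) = (0 11 8 4 7 10 6 2)(3 5) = [11, 1, 0, 5, 7, 3, 2, 10, 4, 9, 6, 8]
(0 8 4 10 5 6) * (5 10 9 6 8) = (10)(0 5 8 4 9 6) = [5, 1, 2, 3, 9, 8, 0, 7, 4, 6, 10]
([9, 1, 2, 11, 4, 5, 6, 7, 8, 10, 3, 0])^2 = (0 10 11 9 3)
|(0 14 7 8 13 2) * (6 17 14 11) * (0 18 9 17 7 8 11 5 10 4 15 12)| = 42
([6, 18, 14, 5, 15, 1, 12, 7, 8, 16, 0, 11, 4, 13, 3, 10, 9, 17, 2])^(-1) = [10, 5, 18, 14, 12, 3, 0, 7, 8, 16, 15, 11, 6, 13, 2, 4, 9, 17, 1]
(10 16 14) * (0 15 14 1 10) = (0 15 14)(1 10 16) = [15, 10, 2, 3, 4, 5, 6, 7, 8, 9, 16, 11, 12, 13, 0, 14, 1]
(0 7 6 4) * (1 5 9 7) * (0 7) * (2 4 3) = (0 1 5 9)(2 4 7 6 3) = [1, 5, 4, 2, 7, 9, 3, 6, 8, 0]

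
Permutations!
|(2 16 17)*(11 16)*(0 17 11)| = 6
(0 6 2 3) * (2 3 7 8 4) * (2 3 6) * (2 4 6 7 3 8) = (0 4 8 6 7 2 3) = [4, 1, 3, 0, 8, 5, 7, 2, 6]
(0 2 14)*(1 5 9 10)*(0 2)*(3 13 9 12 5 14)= (1 14 2 3 13 9 10)(5 12)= [0, 14, 3, 13, 4, 12, 6, 7, 8, 10, 1, 11, 5, 9, 2]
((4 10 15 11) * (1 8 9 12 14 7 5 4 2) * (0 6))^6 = ((0 6)(1 8 9 12 14 7 5 4 10 15 11 2))^6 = (1 5)(2 7)(4 8)(9 10)(11 14)(12 15)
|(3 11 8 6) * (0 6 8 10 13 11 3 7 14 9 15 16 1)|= |(0 6 7 14 9 15 16 1)(10 13 11)|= 24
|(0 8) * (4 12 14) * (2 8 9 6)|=15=|(0 9 6 2 8)(4 12 14)|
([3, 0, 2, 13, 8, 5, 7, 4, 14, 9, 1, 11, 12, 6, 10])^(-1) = (0 1 10 14 8 4 7 6 13 3)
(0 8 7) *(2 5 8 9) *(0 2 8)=(0 9 8 7 2 5)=[9, 1, 5, 3, 4, 0, 6, 2, 7, 8]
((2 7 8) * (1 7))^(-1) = ((1 7 8 2))^(-1) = (1 2 8 7)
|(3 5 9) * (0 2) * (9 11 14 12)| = |(0 2)(3 5 11 14 12 9)| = 6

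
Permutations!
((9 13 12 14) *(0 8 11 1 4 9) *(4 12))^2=(0 11 12)(1 14 8)(4 13 9)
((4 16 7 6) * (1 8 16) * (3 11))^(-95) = ((1 8 16 7 6 4)(3 11))^(-95) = (1 8 16 7 6 4)(3 11)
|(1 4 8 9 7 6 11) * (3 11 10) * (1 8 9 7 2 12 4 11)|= 28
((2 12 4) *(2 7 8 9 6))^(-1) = ((2 12 4 7 8 9 6))^(-1) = (2 6 9 8 7 4 12)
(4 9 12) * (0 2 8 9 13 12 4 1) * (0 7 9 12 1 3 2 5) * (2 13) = (0 5)(1 7 9 4 2 8 12 3 13) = [5, 7, 8, 13, 2, 0, 6, 9, 12, 4, 10, 11, 3, 1]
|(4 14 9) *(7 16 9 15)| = 6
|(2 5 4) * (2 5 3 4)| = 4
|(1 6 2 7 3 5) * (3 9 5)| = 6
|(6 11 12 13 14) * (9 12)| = |(6 11 9 12 13 14)| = 6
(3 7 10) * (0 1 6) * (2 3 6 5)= (0 1 5 2 3 7 10 6)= [1, 5, 3, 7, 4, 2, 0, 10, 8, 9, 6]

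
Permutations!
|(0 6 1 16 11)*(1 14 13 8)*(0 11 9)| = 8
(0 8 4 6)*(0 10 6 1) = (0 8 4 1)(6 10) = [8, 0, 2, 3, 1, 5, 10, 7, 4, 9, 6]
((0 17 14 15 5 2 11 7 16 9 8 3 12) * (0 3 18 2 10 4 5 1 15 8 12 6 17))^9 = (1 15)(2 14 3 16)(6 9 11 8)(7 18 17 12)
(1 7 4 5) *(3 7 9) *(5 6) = (1 9 3 7 4 6 5) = [0, 9, 2, 7, 6, 1, 5, 4, 8, 3]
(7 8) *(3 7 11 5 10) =(3 7 8 11 5 10) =[0, 1, 2, 7, 4, 10, 6, 8, 11, 9, 3, 5]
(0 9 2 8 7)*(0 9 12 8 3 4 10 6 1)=(0 12 8 7 9 2 3 4 10 6 1)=[12, 0, 3, 4, 10, 5, 1, 9, 7, 2, 6, 11, 8]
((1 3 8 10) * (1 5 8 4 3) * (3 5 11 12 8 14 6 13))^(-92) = (3 6 5)(4 13 14)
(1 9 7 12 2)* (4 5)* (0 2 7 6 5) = (0 2 1 9 6 5 4)(7 12) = [2, 9, 1, 3, 0, 4, 5, 12, 8, 6, 10, 11, 7]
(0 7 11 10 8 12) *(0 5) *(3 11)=[7, 1, 2, 11, 4, 0, 6, 3, 12, 9, 8, 10, 5]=(0 7 3 11 10 8 12 5)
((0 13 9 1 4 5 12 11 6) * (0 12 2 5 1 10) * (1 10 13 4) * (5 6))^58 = ((0 4 10)(2 6 12 11 5)(9 13))^58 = (13)(0 4 10)(2 11 6 5 12)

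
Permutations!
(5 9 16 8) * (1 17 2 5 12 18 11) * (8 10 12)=[0, 17, 5, 3, 4, 9, 6, 7, 8, 16, 12, 1, 18, 13, 14, 15, 10, 2, 11]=(1 17 2 5 9 16 10 12 18 11)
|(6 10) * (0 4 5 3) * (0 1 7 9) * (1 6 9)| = 14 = |(0 4 5 3 6 10 9)(1 7)|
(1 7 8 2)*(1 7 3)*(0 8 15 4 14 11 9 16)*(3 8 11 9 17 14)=(0 11 17 14 9 16)(1 8 2 7 15 4 3)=[11, 8, 7, 1, 3, 5, 6, 15, 2, 16, 10, 17, 12, 13, 9, 4, 0, 14]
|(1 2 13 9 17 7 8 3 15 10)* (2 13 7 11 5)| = 12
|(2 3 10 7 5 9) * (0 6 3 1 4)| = 10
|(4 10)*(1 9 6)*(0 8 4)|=12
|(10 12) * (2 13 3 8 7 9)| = 6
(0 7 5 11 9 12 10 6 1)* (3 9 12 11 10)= (0 7 5 10 6 1)(3 9 11 12)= [7, 0, 2, 9, 4, 10, 1, 5, 8, 11, 6, 12, 3]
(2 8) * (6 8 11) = (2 11 6 8) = [0, 1, 11, 3, 4, 5, 8, 7, 2, 9, 10, 6]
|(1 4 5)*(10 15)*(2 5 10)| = |(1 4 10 15 2 5)| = 6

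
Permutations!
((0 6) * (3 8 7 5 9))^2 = ((0 6)(3 8 7 5 9))^2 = (3 7 9 8 5)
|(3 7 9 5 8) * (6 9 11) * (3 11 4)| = 15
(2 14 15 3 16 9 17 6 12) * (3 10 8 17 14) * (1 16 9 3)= (1 16 3 9 14 15 10 8 17 6 12 2)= [0, 16, 1, 9, 4, 5, 12, 7, 17, 14, 8, 11, 2, 13, 15, 10, 3, 6]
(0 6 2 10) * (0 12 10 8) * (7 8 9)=(0 6 2 9 7 8)(10 12)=[6, 1, 9, 3, 4, 5, 2, 8, 0, 7, 12, 11, 10]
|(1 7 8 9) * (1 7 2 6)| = |(1 2 6)(7 8 9)| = 3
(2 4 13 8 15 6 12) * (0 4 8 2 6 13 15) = [4, 1, 8, 3, 15, 5, 12, 7, 0, 9, 10, 11, 6, 2, 14, 13] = (0 4 15 13 2 8)(6 12)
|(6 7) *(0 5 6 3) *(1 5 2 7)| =|(0 2 7 3)(1 5 6)| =12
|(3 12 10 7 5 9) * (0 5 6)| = 8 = |(0 5 9 3 12 10 7 6)|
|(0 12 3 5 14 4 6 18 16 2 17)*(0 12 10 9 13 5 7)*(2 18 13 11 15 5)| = 30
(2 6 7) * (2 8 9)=[0, 1, 6, 3, 4, 5, 7, 8, 9, 2]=(2 6 7 8 9)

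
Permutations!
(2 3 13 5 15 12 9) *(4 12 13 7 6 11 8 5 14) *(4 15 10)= (2 3 7 6 11 8 5 10 4 12 9)(13 14 15)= [0, 1, 3, 7, 12, 10, 11, 6, 5, 2, 4, 8, 9, 14, 15, 13]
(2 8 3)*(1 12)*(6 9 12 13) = (1 13 6 9 12)(2 8 3) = [0, 13, 8, 2, 4, 5, 9, 7, 3, 12, 10, 11, 1, 6]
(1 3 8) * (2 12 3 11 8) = (1 11 8)(2 12 3) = [0, 11, 12, 2, 4, 5, 6, 7, 1, 9, 10, 8, 3]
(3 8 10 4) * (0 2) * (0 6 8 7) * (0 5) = (0 2 6 8 10 4 3 7 5) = [2, 1, 6, 7, 3, 0, 8, 5, 10, 9, 4]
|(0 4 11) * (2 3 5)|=3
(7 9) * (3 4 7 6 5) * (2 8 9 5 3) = (2 8 9 6 3 4 7 5) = [0, 1, 8, 4, 7, 2, 3, 5, 9, 6]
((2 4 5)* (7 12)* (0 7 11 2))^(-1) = (0 5 4 2 11 12 7) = ((0 7 12 11 2 4 5))^(-1)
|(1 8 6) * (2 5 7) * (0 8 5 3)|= |(0 8 6 1 5 7 2 3)|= 8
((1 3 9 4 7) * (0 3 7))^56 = (9)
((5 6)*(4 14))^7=(4 14)(5 6)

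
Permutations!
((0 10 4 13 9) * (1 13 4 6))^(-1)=(0 9 13 1 6 10)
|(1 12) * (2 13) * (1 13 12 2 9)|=5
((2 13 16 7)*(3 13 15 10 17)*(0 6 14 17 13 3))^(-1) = ((0 6 14 17)(2 15 10 13 16 7))^(-1) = (0 17 14 6)(2 7 16 13 10 15)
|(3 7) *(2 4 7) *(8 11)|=|(2 4 7 3)(8 11)|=4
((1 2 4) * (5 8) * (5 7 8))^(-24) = ((1 2 4)(7 8))^(-24) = (8)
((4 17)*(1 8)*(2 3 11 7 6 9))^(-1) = (1 8)(2 9 6 7 11 3)(4 17)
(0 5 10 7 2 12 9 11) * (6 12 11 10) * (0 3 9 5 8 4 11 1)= [8, 0, 1, 9, 11, 6, 12, 2, 4, 10, 7, 3, 5]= (0 8 4 11 3 9 10 7 2 1)(5 6 12)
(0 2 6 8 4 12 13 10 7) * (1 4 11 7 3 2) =[1, 4, 6, 2, 12, 5, 8, 0, 11, 9, 3, 7, 13, 10] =(0 1 4 12 13 10 3 2 6 8 11 7)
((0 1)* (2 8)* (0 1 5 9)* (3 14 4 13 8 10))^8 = (0 9 5)(2 10 3 14 4 13 8)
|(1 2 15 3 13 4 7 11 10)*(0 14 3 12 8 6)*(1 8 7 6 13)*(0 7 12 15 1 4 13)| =|(15)(0 14 3 4 6 7 11 10 8)(1 2)| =18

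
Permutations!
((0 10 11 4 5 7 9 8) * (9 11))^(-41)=(0 8 9 10)(4 11 7 5)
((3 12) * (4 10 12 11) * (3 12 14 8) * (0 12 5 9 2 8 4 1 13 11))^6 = ((0 12 5 9 2 8 3)(1 13 11)(4 10 14))^6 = (14)(0 3 8 2 9 5 12)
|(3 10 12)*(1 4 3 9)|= |(1 4 3 10 12 9)|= 6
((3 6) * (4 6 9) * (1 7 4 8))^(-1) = ((1 7 4 6 3 9 8))^(-1) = (1 8 9 3 6 4 7)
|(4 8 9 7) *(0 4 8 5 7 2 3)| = |(0 4 5 7 8 9 2 3)| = 8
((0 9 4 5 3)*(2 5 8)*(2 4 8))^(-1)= (0 3 5 2 4 8 9)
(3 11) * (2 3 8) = (2 3 11 8) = [0, 1, 3, 11, 4, 5, 6, 7, 2, 9, 10, 8]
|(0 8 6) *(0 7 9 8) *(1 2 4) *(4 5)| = |(1 2 5 4)(6 7 9 8)| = 4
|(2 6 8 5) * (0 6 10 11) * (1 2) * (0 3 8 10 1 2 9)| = 10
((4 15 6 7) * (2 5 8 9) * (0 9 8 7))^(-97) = (0 6 15 4 7 5 2 9)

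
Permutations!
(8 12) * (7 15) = [0, 1, 2, 3, 4, 5, 6, 15, 12, 9, 10, 11, 8, 13, 14, 7] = (7 15)(8 12)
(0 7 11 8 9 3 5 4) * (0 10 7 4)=(0 4 10 7 11 8 9 3 5)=[4, 1, 2, 5, 10, 0, 6, 11, 9, 3, 7, 8]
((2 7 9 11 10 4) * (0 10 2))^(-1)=((0 10 4)(2 7 9 11))^(-1)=(0 4 10)(2 11 9 7)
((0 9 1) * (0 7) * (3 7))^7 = ((0 9 1 3 7))^7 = (0 1 7 9 3)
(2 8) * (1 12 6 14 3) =(1 12 6 14 3)(2 8) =[0, 12, 8, 1, 4, 5, 14, 7, 2, 9, 10, 11, 6, 13, 3]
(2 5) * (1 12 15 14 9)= (1 12 15 14 9)(2 5)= [0, 12, 5, 3, 4, 2, 6, 7, 8, 1, 10, 11, 15, 13, 9, 14]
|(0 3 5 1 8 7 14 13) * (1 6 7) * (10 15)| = 14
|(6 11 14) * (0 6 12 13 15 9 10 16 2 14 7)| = |(0 6 11 7)(2 14 12 13 15 9 10 16)| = 8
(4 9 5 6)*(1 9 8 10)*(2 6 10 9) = (1 2 6 4 8 9 5 10) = [0, 2, 6, 3, 8, 10, 4, 7, 9, 5, 1]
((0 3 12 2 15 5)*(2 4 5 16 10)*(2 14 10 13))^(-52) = (16)(0 4 3 5 12) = ((0 3 12 4 5)(2 15 16 13)(10 14))^(-52)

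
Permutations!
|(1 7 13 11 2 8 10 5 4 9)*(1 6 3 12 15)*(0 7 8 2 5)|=|(0 7 13 11 5 4 9 6 3 12 15 1 8 10)|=14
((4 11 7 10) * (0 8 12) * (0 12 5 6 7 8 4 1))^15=((12)(0 4 11 8 5 6 7 10 1))^15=(12)(0 7 8)(1 6 11)(4 10 5)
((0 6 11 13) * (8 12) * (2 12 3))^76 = (13)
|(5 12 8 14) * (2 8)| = |(2 8 14 5 12)| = 5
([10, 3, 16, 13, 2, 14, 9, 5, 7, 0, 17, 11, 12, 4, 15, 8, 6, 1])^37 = (0 3 16 10 13 6 17 4 9 1 2)(5 15 7 14 8)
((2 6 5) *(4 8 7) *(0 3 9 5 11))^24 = (0 5 11 9 6 3 2)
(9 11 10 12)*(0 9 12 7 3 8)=[9, 1, 2, 8, 4, 5, 6, 3, 0, 11, 7, 10, 12]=(12)(0 9 11 10 7 3 8)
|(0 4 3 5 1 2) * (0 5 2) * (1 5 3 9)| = |(0 4 9 1)(2 3)| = 4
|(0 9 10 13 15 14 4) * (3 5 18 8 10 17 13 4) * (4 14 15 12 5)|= |(0 9 17 13 12 5 18 8 10 14 3 4)|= 12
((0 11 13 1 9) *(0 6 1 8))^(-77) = (0 8 13 11)(1 9 6)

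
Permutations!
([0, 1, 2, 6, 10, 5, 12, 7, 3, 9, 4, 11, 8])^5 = [0, 1, 2, 6, 10, 5, 12, 7, 3, 9, 4, 11, 8]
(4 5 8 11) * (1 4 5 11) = (1 4 11 5 8) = [0, 4, 2, 3, 11, 8, 6, 7, 1, 9, 10, 5]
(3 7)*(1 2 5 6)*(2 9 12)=(1 9 12 2 5 6)(3 7)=[0, 9, 5, 7, 4, 6, 1, 3, 8, 12, 10, 11, 2]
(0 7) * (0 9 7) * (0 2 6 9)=(0 2 6 9 7)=[2, 1, 6, 3, 4, 5, 9, 0, 8, 7]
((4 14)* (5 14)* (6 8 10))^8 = (4 14 5)(6 10 8)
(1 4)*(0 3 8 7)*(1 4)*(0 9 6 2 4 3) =(2 4 3 8 7 9 6) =[0, 1, 4, 8, 3, 5, 2, 9, 7, 6]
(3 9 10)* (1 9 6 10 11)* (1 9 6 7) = (1 6 10 3 7)(9 11) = [0, 6, 2, 7, 4, 5, 10, 1, 8, 11, 3, 9]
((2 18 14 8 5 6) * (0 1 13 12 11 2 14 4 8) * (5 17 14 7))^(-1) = ((0 1 13 12 11 2 18 4 8 17 14)(5 6 7))^(-1) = (0 14 17 8 4 18 2 11 12 13 1)(5 7 6)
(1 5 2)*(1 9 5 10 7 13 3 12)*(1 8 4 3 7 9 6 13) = (1 10 9 5 2 6 13 7)(3 12 8 4) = [0, 10, 6, 12, 3, 2, 13, 1, 4, 5, 9, 11, 8, 7]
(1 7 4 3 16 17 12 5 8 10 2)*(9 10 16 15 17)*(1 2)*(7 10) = (1 10)(3 15 17 12 5 8 16 9 7 4) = [0, 10, 2, 15, 3, 8, 6, 4, 16, 7, 1, 11, 5, 13, 14, 17, 9, 12]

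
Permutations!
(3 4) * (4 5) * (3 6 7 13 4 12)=(3 5 12)(4 6 7 13)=[0, 1, 2, 5, 6, 12, 7, 13, 8, 9, 10, 11, 3, 4]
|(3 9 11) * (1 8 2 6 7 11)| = |(1 8 2 6 7 11 3 9)| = 8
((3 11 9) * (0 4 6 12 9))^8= (0 4 6 12 9 3 11)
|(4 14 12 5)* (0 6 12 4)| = |(0 6 12 5)(4 14)| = 4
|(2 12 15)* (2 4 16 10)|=|(2 12 15 4 16 10)|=6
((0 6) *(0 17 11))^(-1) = (0 11 17 6)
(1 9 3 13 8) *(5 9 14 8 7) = (1 14 8)(3 13 7 5 9) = [0, 14, 2, 13, 4, 9, 6, 5, 1, 3, 10, 11, 12, 7, 8]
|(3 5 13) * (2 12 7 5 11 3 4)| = |(2 12 7 5 13 4)(3 11)| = 6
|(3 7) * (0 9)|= |(0 9)(3 7)|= 2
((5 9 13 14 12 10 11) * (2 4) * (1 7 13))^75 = (1 14 11)(2 4)(5 7 12)(9 13 10)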